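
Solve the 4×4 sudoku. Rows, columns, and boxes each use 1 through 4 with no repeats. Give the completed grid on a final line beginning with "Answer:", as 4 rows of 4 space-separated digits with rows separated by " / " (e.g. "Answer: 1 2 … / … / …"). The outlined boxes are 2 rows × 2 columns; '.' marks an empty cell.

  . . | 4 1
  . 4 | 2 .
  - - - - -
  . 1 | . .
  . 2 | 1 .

Step 1. [r2c4∈{3}] only 3 remains possible at r2c4, so r2c4=3.
Step 2. [r4c1∈{3,4}] r4c1 is the only open cell in row 4 admitting 3 ⇒ r4c1=3.
Step 3. [r3c1∈{4}] only 4 remains possible at r3c1. So r3c1=4.
Step 4. [r3c3∈{3}] only 3 remains possible at r3c3 ⇒ r3c3=3.
Step 5. [r3c4∈{2}] r3c4's peers cover all but 2. So r3c4=2.
Step 6. [r1c1∈{2}] r1c1 has the single candidate 2, so r1c1=2.
Step 7. [r1c2∈{3}] r1c2 has the single candidate 3 ⇒ r1c2=3.
Step 8. [r4c4∈{4}] nothing but 4 survives at r4c4. So r4c4=4.
Step 9. [r2c1∈{1}] r2c1's peers cover all but 1, so r2c1=1.

Answer: 2 3 4 1 / 1 4 2 3 / 4 1 3 2 / 3 2 1 4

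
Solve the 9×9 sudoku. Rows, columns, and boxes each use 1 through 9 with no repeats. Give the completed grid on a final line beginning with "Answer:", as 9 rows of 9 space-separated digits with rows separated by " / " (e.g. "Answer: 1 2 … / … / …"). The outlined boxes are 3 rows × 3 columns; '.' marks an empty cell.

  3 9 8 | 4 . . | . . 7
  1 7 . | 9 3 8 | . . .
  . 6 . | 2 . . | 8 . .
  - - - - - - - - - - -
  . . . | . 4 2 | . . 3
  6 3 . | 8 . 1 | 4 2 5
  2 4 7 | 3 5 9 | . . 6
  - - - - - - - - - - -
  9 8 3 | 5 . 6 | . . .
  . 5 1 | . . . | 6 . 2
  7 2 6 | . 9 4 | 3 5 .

Step 1. [r6c7∈{1}] nothing but 1 survives at r6c7 ⇒ r6c7=1.
Step 2. [r8c4∈{7}] nothing but 7 survives at r8c4, so r8c4=7.
Step 3. [r2c9∈{4}] nothing but 4 survives at r2c9, so r2c9=4.
Step 4. [r7c9∈{1}] r7c9 is down to just 1 ⇒ r7c9=1.
Step 5. [r8c8∈{4,8,9}] r8c8 is the only open cell in row 8 admitting 9 ⇒ r8c8=9.
Step 6. [r2c3∈{2,5}] in col 3, 2 fits only at r2c3, so r2c3=2.
Step 7. [r1c5∈{1,6}] 6 has one home in col 5: r1c5 ⇒ r1c5=6.
Step 8. [r4c7∈{7,9}] r4c7 is the only open cell in col 7 admitting 9. So r4c7=9.
Step 9. [r4c3∈{5}] only 5 remains possible at r4c3. So r4c3=5.
Step 10. [r1c6∈{5}] r1c6's peers cover all but 5 ⇒ r1c6=5.
Step 11. [r4c8∈{7,8}] in row 4, 7 fits only at r4c8 ⇒ r4c8=7.
Step 12. [r3c5∈{1,7}] across col 5, 1 lands solely at r3c5. So r3c5=1.
Step 13. [r8c1∈{4}] r8c1's peers cover all but 4. So r8c1=4.
Step 14. [r6c8∈{8}] nothing but 8 survives at r6c8, so r6c8=8.
Step 15. [r5c3∈{9}] r5c3 is down to just 9, so r5c3=9.
Step 16. [r3c9∈{9}] nothing but 9 survives at r3c9. So r3c9=9.
Step 17. [r4c4∈{6}] only 6 remains possible at r4c4. So r4c4=6.
Step 18. [r7c5∈{2}] r7c5 is down to just 2, so r7c5=2.
Step 19. [r4c2∈{1}] r4c2 has the single candidate 1, so r4c2=1.
Step 20. [r7c8∈{4}] r7c8 has the single candidate 4, so r7c8=4.
Step 21. [r2c7∈{5}] r2c7's peers cover all but 5, so r2c7=5.
Step 22. [r2c8∈{6}] nothing but 6 survives at r2c8, so r2c8=6.
Step 23. [r1c7∈{2}] r1c7 is down to just 2, so r1c7=2.
Step 24. [r9c9∈{8}] r9c9 is down to just 8 ⇒ r9c9=8.
Step 25. [r8c6∈{3}] nothing but 3 survives at r8c6. So r8c6=3.
Step 26. [r5c5∈{7}] r5c5's peers cover all but 7 ⇒ r5c5=7.
Step 27. [r3c1∈{5}] r3c1 has the single candidate 5 ⇒ r3c1=5.
Step 28. [r3c8∈{3}] only 3 remains possible at r3c8. So r3c8=3.
Step 29. [r9c4∈{1}] only 1 remains possible at r9c4 ⇒ r9c4=1.
Step 30. [r7c7∈{7}] r7c7 has the single candidate 7. So r7c7=7.
Step 31. [r4c1∈{8}] r4c1's peers cover all but 8, so r4c1=8.
Step 32. [r3c3∈{4}] r3c3's peers cover all but 4 ⇒ r3c3=4.
Step 33. [r1c8∈{1}] r1c8 has the single candidate 1, so r1c8=1.
Step 34. [r8c5∈{8}] r8c5 has the single candidate 8. So r8c5=8.
Step 35. [r3c6∈{7}] r3c6's peers cover all but 7 ⇒ r3c6=7.

Answer: 3 9 8 4 6 5 2 1 7 / 1 7 2 9 3 8 5 6 4 / 5 6 4 2 1 7 8 3 9 / 8 1 5 6 4 2 9 7 3 / 6 3 9 8 7 1 4 2 5 / 2 4 7 3 5 9 1 8 6 / 9 8 3 5 2 6 7 4 1 / 4 5 1 7 8 3 6 9 2 / 7 2 6 1 9 4 3 5 8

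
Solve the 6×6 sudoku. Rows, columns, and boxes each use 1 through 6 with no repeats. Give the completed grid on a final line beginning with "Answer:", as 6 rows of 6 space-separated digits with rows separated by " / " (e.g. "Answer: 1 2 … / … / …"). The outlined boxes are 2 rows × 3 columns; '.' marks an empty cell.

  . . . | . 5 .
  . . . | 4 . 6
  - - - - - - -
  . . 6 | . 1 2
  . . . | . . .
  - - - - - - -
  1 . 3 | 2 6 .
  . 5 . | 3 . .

Step 1. [r5c2∈{4}] r5c2 has the single candidate 4, so r5c2=4.
Step 2. [r3c1∈{3,4,5}] in row 3, 4 fits only at r3c1. So r3c1=4.
Step 3. [r1c2∈{1,2,3,6}] r1c2 is the only open cell in col 2 admitting 6, so r1c2=6.
Step 4. [r6c3∈{2}] r6c3 is down to just 2, so r6c3=2.
Step 5. [r1c1∈{2,3}] in row 1, 2 fits only at r1c1, so r1c1=2.
Step 6. [r3c2∈{3}] r3c2 is down to just 3, so r3c2=3.
Step 7. [r4c1∈{5}] r4c1 has the single candidate 5. So r4c1=5.
Step 8. [r2c2∈{1}] only 1 remains possible at r2c2. So r2c2=1.
Step 9. [r1c6∈{1,3}] in row 1, 3 fits only at r1c6 ⇒ r1c6=3.
Step 10. [r6c5∈{4}] r6c5 is down to just 4. So r6c5=4.
Step 11. [r2c5∈{2}] r2c5 is down to just 2 ⇒ r2c5=2.
Step 12. [r4c6∈{4}] r4c6 has the single candidate 4 ⇒ r4c6=4.
Step 13. [r4c3∈{1}] only 1 remains possible at r4c3, so r4c3=1.
Step 14. [r3c4∈{5}] r3c4 has the single candidate 5. So r3c4=5.
Step 15. [r4c4∈{6}] r4c4's peers cover all but 6, so r4c4=6.
Step 16. [r2c1∈{3}] nothing but 3 survives at r2c1, so r2c1=3.
Step 17. [r4c5∈{3}] nothing but 3 survives at r4c5, so r4c5=3.
Step 18. [r4c2∈{2}] r4c2's peers cover all but 2, so r4c2=2.
Step 19. [r6c1∈{6}] r6c1 has the single candidate 6 ⇒ r6c1=6.
Step 20. [r2c3∈{5}] nothing but 5 survives at r2c3, so r2c3=5.
Step 21. [r5c6∈{5}] r5c6 is down to just 5, so r5c6=5.
Step 22. [r1c4∈{1}] r1c4 is down to just 1. So r1c4=1.
Step 23. [r6c6∈{1}] only 1 remains possible at r6c6. So r6c6=1.
Step 24. [r1c3∈{4}] r1c3 is down to just 4, so r1c3=4.

Answer: 2 6 4 1 5 3 / 3 1 5 4 2 6 / 4 3 6 5 1 2 / 5 2 1 6 3 4 / 1 4 3 2 6 5 / 6 5 2 3 4 1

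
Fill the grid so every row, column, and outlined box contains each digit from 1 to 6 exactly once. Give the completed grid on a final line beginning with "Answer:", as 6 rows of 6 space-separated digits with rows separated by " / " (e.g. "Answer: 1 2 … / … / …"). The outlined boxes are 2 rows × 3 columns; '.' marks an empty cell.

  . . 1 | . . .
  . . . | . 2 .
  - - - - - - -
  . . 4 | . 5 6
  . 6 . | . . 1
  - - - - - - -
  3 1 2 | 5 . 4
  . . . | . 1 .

Step 1. [r2c4∈{1,3,4,6}] row 2 places 1 nowhere but r2c4. So r2c4=1.
Step 2. [r5c5∈{6}] only 6 remains possible at r5c5 ⇒ r5c5=6.
Step 3. [r1c4∈{3,4,6}] across col 4, 6 lands solely at r1c4 ⇒ r1c4=6.
Step 4. [r1c5∈{3,4}] r1c5 is the only open cell in box 2 admitting 4, so r1c5=4.
Step 5. [r4c5∈{3}] r4c5 is down to just 3. So r4c5=3.
Step 6. [r2c3∈{3,5,6}] 3 has one home in col 3: r2c3. So r2c3=3.
Step 7. [r3c4∈{2}] r3c4 has the single candidate 2 ⇒ r3c4=2.
Step 8. [r2c1∈{4,5,6}] 6 has one home in row 2: r2c1 ⇒ r2c1=6.
Step 9. [r2c6∈{5}] nothing but 5 survives at r2c6 ⇒ r2c6=5.
Step 10. [r4c3∈{5}] r4c3 is down to just 5. So r4c3=5.
Step 11. [r6c1∈{4,5}] col 1 places 4 nowhere but r6c1 ⇒ r6c1=4.
Step 12. [r1c1∈{2,5}] col 1 places 5 nowhere but r1c1, so r1c1=5.
Step 13. [r1c6∈{3}] r1c6 has the single candidate 3, so r1c6=3.
Step 14. [r4c4∈{4}] r4c4's peers cover all but 4 ⇒ r4c4=4.
Step 15. [r6c3∈{6}] r6c3 is down to just 6, so r6c3=6.
Step 16. [r2c2∈{4}] r2c2's peers cover all but 4 ⇒ r2c2=4.
Step 17. [r6c2∈{5}] only 5 remains possible at r6c2, so r6c2=5.
Step 18. [r1c2∈{2}] only 2 remains possible at r1c2, so r1c2=2.
Step 19. [r3c2∈{3}] only 3 remains possible at r3c2. So r3c2=3.
Step 20. [r6c4∈{3}] nothing but 3 survives at r6c4. So r6c4=3.
Step 21. [r4c1∈{2}] r4c1 has the single candidate 2. So r4c1=2.
Step 22. [r6c6∈{2}] r6c6 is down to just 2. So r6c6=2.
Step 23. [r3c1∈{1}] r3c1 is down to just 1 ⇒ r3c1=1.

Answer: 5 2 1 6 4 3 / 6 4 3 1 2 5 / 1 3 4 2 5 6 / 2 6 5 4 3 1 / 3 1 2 5 6 4 / 4 5 6 3 1 2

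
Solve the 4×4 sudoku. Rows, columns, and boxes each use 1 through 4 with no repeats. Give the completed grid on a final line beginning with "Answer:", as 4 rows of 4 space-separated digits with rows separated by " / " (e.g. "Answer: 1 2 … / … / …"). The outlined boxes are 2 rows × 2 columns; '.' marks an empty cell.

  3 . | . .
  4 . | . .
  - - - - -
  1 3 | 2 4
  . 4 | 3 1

Step 1. [r2c3∈{1}] r2c3 is down to just 1 ⇒ r2c3=1.
Step 2. [r2c2∈{2}] nothing but 2 survives at r2c2, so r2c2=2.
Step 3. [r4c1∈{2}] only 2 remains possible at r4c1. So r4c1=2.
Step 4. [r1c2∈{1}] only 1 remains possible at r1c2 ⇒ r1c2=1.
Step 5. [r2c4∈{3}] r2c4 has the single candidate 3 ⇒ r2c4=3.
Step 6. [r1c4∈{2}] r1c4's peers cover all but 2 ⇒ r1c4=2.
Step 7. [r1c3∈{4}] only 4 remains possible at r1c3, so r1c3=4.

Answer: 3 1 4 2 / 4 2 1 3 / 1 3 2 4 / 2 4 3 1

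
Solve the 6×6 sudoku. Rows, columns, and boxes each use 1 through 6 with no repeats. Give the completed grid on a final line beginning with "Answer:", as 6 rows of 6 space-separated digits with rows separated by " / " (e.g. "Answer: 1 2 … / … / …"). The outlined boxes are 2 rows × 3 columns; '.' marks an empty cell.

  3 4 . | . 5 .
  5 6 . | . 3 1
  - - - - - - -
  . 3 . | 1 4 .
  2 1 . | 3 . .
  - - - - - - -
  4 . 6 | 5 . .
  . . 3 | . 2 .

Step 1. [r3c6∈{2,5,6}] 2 has one home in row 3: r3c6, so r3c6=2.
Step 2. [r1c6∈{6}] r1c6 has the single candidate 6, so r1c6=6.
Step 3. [r2c4∈{2,4}] row 2 places 4 nowhere but r2c4. So r2c4=4.
Step 4. [r1c4∈{2}] r1c4 has the single candidate 2. So r1c4=2.
Step 5. [r4c6∈{5}] r4c6 is down to just 5, so r4c6=5.
Step 6. [r3c3∈{5}] r3c3 has the single candidate 5, so r3c3=5.
Step 7. [r6c6∈{4}] r6c6 is down to just 4 ⇒ r6c6=4.
Step 8. [r5c6∈{3}] nothing but 3 survives at r5c6 ⇒ r5c6=3.
Step 9. [r3c1∈{6}] r3c1 has the single candidate 6. So r3c1=6.
Step 10. [r5c5∈{1}] nothing but 1 survives at r5c5, so r5c5=1.
Step 11. [r2c3∈{2}] nothing but 2 survives at r2c3. So r2c3=2.
Step 12. [r1c3∈{1}] r1c3 has the single candidate 1, so r1c3=1.
Step 13. [r4c3∈{4}] r4c3 has the single candidate 4 ⇒ r4c3=4.
Step 14. [r6c1∈{1}] r6c1's peers cover all but 1, so r6c1=1.
Step 15. [r4c5∈{6}] r4c5 has the single candidate 6. So r4c5=6.
Step 16. [r6c2∈{5}] r6c2 is down to just 5. So r6c2=5.
Step 17. [r5c2∈{2}] r5c2's peers cover all but 2. So r5c2=2.
Step 18. [r6c4∈{6}] r6c4's peers cover all but 6 ⇒ r6c4=6.

Answer: 3 4 1 2 5 6 / 5 6 2 4 3 1 / 6 3 5 1 4 2 / 2 1 4 3 6 5 / 4 2 6 5 1 3 / 1 5 3 6 2 4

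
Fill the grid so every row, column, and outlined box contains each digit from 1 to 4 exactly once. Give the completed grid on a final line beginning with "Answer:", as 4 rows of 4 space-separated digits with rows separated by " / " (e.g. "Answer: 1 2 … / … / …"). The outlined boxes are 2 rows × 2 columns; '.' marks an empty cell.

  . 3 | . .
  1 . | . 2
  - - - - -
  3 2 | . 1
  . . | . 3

Step 1. [r3c3∈{4}] nothing but 4 survives at r3c3, so r3c3=4.
Step 2. [r2c2∈{4}] r2c2 is down to just 4, so r2c2=4.
Step 3. [r4c2∈{1}] only 1 remains possible at r4c2 ⇒ r4c2=1.
Step 4. [r4c3∈{2}] r4c3 has the single candidate 2. So r4c3=2.
Step 5. [r2c3∈{3}] r2c3 is down to just 3. So r2c3=3.
Step 6. [r4c1∈{4}] nothing but 4 survives at r4c1 ⇒ r4c1=4.
Step 7. [r1c3∈{1}] r1c3's peers cover all but 1 ⇒ r1c3=1.
Step 8. [r1c4∈{4}] only 4 remains possible at r1c4 ⇒ r1c4=4.
Step 9. [r1c1∈{2}] only 2 remains possible at r1c1 ⇒ r1c1=2.

Answer: 2 3 1 4 / 1 4 3 2 / 3 2 4 1 / 4 1 2 3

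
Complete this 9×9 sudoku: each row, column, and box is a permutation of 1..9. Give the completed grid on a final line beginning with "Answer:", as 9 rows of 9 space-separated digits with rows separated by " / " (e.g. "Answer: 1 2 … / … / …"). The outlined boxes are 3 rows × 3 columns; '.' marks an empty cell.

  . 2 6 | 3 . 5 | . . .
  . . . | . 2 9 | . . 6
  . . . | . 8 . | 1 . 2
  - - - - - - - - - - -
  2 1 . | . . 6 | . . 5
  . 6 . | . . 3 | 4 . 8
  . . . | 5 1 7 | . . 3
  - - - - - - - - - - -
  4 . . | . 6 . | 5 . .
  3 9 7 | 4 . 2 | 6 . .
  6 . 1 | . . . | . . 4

Step 1. [r7c8∈{1,2,3,7,8,9}] r7c8 is the only open cell in row 7 admitting 3. So r7c8=3.
Step 2. [r5c5∈{9}] r5c5 is down to just 9 ⇒ r5c5=9.
Step 3. [r7c2∈{8}] r7c2 is down to just 8, so r7c2=8.
Step 4. [r4c3∈{3,4,8,9}] row 4 places 3 nowhere but r4c3 ⇒ r4c3=3.
Step 5. [r5c1∈{5,7}] in box 4, 7 fits only at r5c1, so r5c1=7.
Step 6. [r8c8∈{1,8}] 8 has one home in row 8: r8c8 ⇒ r8c8=8.
Step 7. [r3c2∈{3,4,5,7}] in row 3, 3 fits only at r3c2, so r3c2=3.
Step 8. [r2c2∈{4,5,7}] 7 has one home in col 2: r2c2 ⇒ r2c2=7.
Step 9. [r3c6∈{4}] r3c6's peers cover all but 4, so r3c6=4.
Step 10. [r1c5∈{7}] r1c5 is down to just 7 ⇒ r1c5=7.
Step 11. [r7c9∈{1,7,9}] across col 9, 7 lands solely at r7c9 ⇒ r7c9=7.
Step 12. [r1c9∈{9}] only 9 remains possible at r1c9. So r1c9=9.
Step 13. [r2c3∈{4,5,8}] across box 1, 4 lands solely at r2c3, so r2c3=4.
Step 14. [r9c4∈{7,8,9}] r9c4 is the only open cell in row 9 admitting 7. So r9c4=7.
Step 15. [r1c7∈{8}] r1c7 is down to just 8. So r1c7=8.
Step 16. [r2c1∈{1,5,8}] in row 2, 8 fits only at r2c1. So r2c1=8.
Step 17. [r6c1∈{9}] r6c1's peers cover all but 9 ⇒ r6c1=9.
Step 18. [r6c7∈{2}] only 2 remains possible at r6c7 ⇒ r6c7=2.
Step 19. [r3c8∈{5,7}] r3c8 is the only open cell in row 3 admitting 7, so r3c8=7.
Step 20. [r4c8∈{9}] nothing but 9 survives at r4c8. So r4c8=9.
Step 21. [r5c3∈{5}] r5c3 is down to just 5 ⇒ r5c3=5.
Step 22. [r7c6∈{1}] r7c6's peers cover all but 1, so r7c6=1.
Step 23. [r9c2∈{5}] only 5 remains possible at r9c2 ⇒ r9c2=5.
Step 24. [r1c8∈{4}] r1c8 has the single candidate 4 ⇒ r1c8=4.
Step 25. [r4c7∈{7}] r4c7 is down to just 7 ⇒ r4c7=7.
Step 26. [r6c2∈{4}] only 4 remains possible at r6c2, so r6c2=4.
Step 27. [r4c5∈{4}] only 4 remains possible at r4c5. So r4c5=4.
Step 28. [r8c5∈{5}] r8c5's peers cover all but 5. So r8c5=5.
Step 29. [r9c5∈{3}] nothing but 3 survives at r9c5 ⇒ r9c5=3.
Step 30. [r6c8∈{6}] r6c8 has the single candidate 6. So r6c8=6.
Step 31. [r2c8∈{5}] only 5 remains possible at r2c8 ⇒ r2c8=5.
Step 32. [r2c7∈{3}] r2c7's peers cover all but 3. So r2c7=3.
Step 33. [r3c1∈{5}] nothing but 5 survives at r3c1, so r3c1=5.
Step 34. [r3c4∈{6}] r3c4 has the single candidate 6, so r3c4=6.
Step 35. [r6c3∈{8}] only 8 remains possible at r6c3, so r6c3=8.
Step 36. [r4c4∈{8}] only 8 remains possible at r4c4. So r4c4=8.
Step 37. [r9c8∈{2}] nothing but 2 survives at r9c8 ⇒ r9c8=2.
Step 38. [r1c1∈{1}] r1c1 is down to just 1, so r1c1=1.
Step 39. [r5c4∈{2}] only 2 remains possible at r5c4. So r5c4=2.
Step 40. [r9c6∈{8}] r9c6's peers cover all but 8 ⇒ r9c6=8.
Step 41. [r5c8∈{1}] nothing but 1 survives at r5c8 ⇒ r5c8=1.
Step 42. [r9c7∈{9}] only 9 remains possible at r9c7. So r9c7=9.
Step 43. [r8c9∈{1}] r8c9 is down to just 1, so r8c9=1.
Step 44. [r2c4∈{1}] only 1 remains possible at r2c4 ⇒ r2c4=1.
Step 45. [r3c3∈{9}] r3c3's peers cover all but 9, so r3c3=9.
Step 46. [r7c4∈{9}] r7c4 is down to just 9 ⇒ r7c4=9.
Step 47. [r7c3∈{2}] r7c3 is down to just 2. So r7c3=2.

Answer: 1 2 6 3 7 5 8 4 9 / 8 7 4 1 2 9 3 5 6 / 5 3 9 6 8 4 1 7 2 / 2 1 3 8 4 6 7 9 5 / 7 6 5 2 9 3 4 1 8 / 9 4 8 5 1 7 2 6 3 / 4 8 2 9 6 1 5 3 7 / 3 9 7 4 5 2 6 8 1 / 6 5 1 7 3 8 9 2 4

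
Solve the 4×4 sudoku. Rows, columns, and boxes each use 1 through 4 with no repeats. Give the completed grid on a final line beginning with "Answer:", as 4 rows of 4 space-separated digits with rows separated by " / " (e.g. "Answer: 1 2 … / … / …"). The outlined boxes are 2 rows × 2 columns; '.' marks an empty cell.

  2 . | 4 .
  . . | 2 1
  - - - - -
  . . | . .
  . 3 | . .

Step 1. [r3c2∈{1,2,4}] col 2 places 2 nowhere but r3c2, so r3c2=2.
Step 2. [r3c3∈{1,3}] col 3 places 3 nowhere but r3c3, so r3c3=3.
Step 3. [r3c4∈{4}] nothing but 4 survives at r3c4. So r3c4=4.
Step 4. [r4c1∈{1,4}] r4c1 is the only open cell in row 4 admitting 4. So r4c1=4.
Step 5. [r1c4∈{3}] r1c4 has the single candidate 3, so r1c4=3.
Step 6. [r3c1∈{1}] r3c1 is down to just 1 ⇒ r3c1=1.
Step 7. [r1c2∈{1}] r1c2's peers cover all but 1, so r1c2=1.
Step 8. [r2c1∈{3}] r2c1 is down to just 3. So r2c1=3.
Step 9. [r4c4∈{2}] r4c4's peers cover all but 2 ⇒ r4c4=2.
Step 10. [r4c3∈{1}] r4c3 is down to just 1. So r4c3=1.
Step 11. [r2c2∈{4}] nothing but 4 survives at r2c2 ⇒ r2c2=4.

Answer: 2 1 4 3 / 3 4 2 1 / 1 2 3 4 / 4 3 1 2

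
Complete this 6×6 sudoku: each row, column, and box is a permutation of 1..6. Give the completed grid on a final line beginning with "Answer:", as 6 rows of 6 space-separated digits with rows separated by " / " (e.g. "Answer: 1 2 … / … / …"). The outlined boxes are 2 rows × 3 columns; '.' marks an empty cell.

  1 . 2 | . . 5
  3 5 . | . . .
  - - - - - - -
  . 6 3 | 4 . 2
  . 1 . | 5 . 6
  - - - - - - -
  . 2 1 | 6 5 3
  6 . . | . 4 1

Step 1. [r2c5∈{1,2,6}] 2 has one home in col 5: r2c5. So r2c5=2.
Step 2. [r4c3∈{4}] r4c3 is down to just 4 ⇒ r4c3=4.
Step 3. [r1c5∈{3,6}] in row 1, 6 fits only at r1c5 ⇒ r1c5=6.
Step 4. [r4c5∈{3}] only 3 remains possible at r4c5, so r4c5=3.
Step 5. [r6c3∈{5}] nothing but 5 survives at r6c3, so r6c3=5.
Step 6. [r3c5∈{1}] only 1 remains possible at r3c5, so r3c5=1.
Step 7. [r2c6∈{4}] r2c6's peers cover all but 4 ⇒ r2c6=4.
Step 8. [r4c1∈{2}] r4c1's peers cover all but 2 ⇒ r4c1=2.
Step 9. [r6c2∈{3}] nothing but 3 survives at r6c2 ⇒ r6c2=3.
Step 10. [r2c4∈{1}] r2c4 has the single candidate 1. So r2c4=1.
Step 11. [r1c4∈{3}] r1c4 is down to just 3. So r1c4=3.
Step 12. [r2c3∈{6}] r2c3 is down to just 6. So r2c3=6.
Step 13. [r1c2∈{4}] only 4 remains possible at r1c2. So r1c2=4.
Step 14. [r6c4∈{2}] only 2 remains possible at r6c4. So r6c4=2.
Step 15. [r5c1∈{4}] nothing but 4 survives at r5c1, so r5c1=4.
Step 16. [r3c1∈{5}] r3c1 has the single candidate 5, so r3c1=5.

Answer: 1 4 2 3 6 5 / 3 5 6 1 2 4 / 5 6 3 4 1 2 / 2 1 4 5 3 6 / 4 2 1 6 5 3 / 6 3 5 2 4 1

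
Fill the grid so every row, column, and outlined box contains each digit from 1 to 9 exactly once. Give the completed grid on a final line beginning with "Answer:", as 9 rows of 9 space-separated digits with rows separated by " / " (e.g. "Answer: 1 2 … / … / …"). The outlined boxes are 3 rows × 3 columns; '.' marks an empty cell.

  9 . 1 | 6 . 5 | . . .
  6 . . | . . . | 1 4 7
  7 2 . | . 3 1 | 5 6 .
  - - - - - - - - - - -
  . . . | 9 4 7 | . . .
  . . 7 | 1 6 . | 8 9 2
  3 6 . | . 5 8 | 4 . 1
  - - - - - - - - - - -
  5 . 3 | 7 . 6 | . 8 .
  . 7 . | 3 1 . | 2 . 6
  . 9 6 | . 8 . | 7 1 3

Step 1. [r7c5∈{2,9}] r7c5 is the only open cell in row 7 admitting 2. So r7c5=2.
Step 2. [r1c2∈{3,4,8}] 4 has one home in row 1: r1c2, so r1c2=4.
Step 3. [r3c3∈{8}] only 8 remains possible at r3c3 ⇒ r3c3=8.
Step 4. [r4c1∈{1,2,8}] r4c1 is the only open cell in col 1 admitting 1. So r4c1=1.
Step 5. [r9c6∈{4}] r9c6 has the single candidate 4 ⇒ r9c6=4.
Step 6. [r4c9∈{5}] r4c9's peers cover all but 5, so r4c9=5.
Step 7. [r4c8∈{3}] only 3 remains possible at r4c8 ⇒ r4c8=3.
Step 8. [r6c4∈{2}] only 2 remains possible at r6c4 ⇒ r6c4=2.
Step 9. [r8c6∈{9}] nothing but 9 survives at r8c6. So r8c6=9.
Step 10. [r3c9∈{9}] r3c9 has the single candidate 9, so r3c9=9.
Step 11. [r8c3∈{4}] r8c3's peers cover all but 4, so r8c3=4.
Step 12. [r5c2∈{5}] r5c2's peers cover all but 5. So r5c2=5.
Step 13. [r5c1∈{4}] r5c1's peers cover all but 4, so r5c1=4.
Step 14. [r6c8∈{7}] r6c8 has the single candidate 7, so r6c8=7.
Step 15. [r2c5∈{9}] r2c5 has the single candidate 9 ⇒ r2c5=9.
Step 16. [r2c3∈{5}] r2c3 is down to just 5. So r2c3=5.
Step 17. [r3c4∈{4}] r3c4 is down to just 4, so r3c4=4.
Step 18. [r9c4∈{5}] r9c4's peers cover all but 5 ⇒ r9c4=5.
Step 19. [r2c2∈{3}] only 3 remains possible at r2c2, so r2c2=3.
Step 20. [r7c7∈{9}] r7c7 is down to just 9. So r7c7=9.
Step 21. [r6c3∈{9}] nothing but 9 survives at r6c3, so r6c3=9.
Step 22. [r8c1∈{8}] r8c1 is down to just 8 ⇒ r8c1=8.
Step 23. [r1c5∈{7}] r1c5's peers cover all but 7. So r1c5=7.
Step 24. [r9c1∈{2}] nothing but 2 survives at r9c1, so r9c1=2.
Step 25. [r7c2∈{1}] only 1 remains possible at r7c2, so r7c2=1.
Step 26. [r4c2∈{8}] only 8 remains possible at r4c2, so r4c2=8.
Step 27. [r2c6∈{2}] only 2 remains possible at r2c6 ⇒ r2c6=2.
Step 28. [r2c4∈{8}] r2c4 is down to just 8. So r2c4=8.
Step 29. [r4c7∈{6}] only 6 remains possible at r4c7, so r4c7=6.
Step 30. [r1c9∈{8}] nothing but 8 survives at r1c9, so r1c9=8.
Step 31. [r5c6∈{3}] r5c6 is down to just 3 ⇒ r5c6=3.
Step 32. [r8c8∈{5}] only 5 remains possible at r8c8, so r8c8=5.
Step 33. [r7c9∈{4}] r7c9's peers cover all but 4. So r7c9=4.
Step 34. [r4c3∈{2}] r4c3's peers cover all but 2, so r4c3=2.
Step 35. [r1c7∈{3}] r1c7's peers cover all but 3, so r1c7=3.
Step 36. [r1c8∈{2}] r1c8 has the single candidate 2, so r1c8=2.

Answer: 9 4 1 6 7 5 3 2 8 / 6 3 5 8 9 2 1 4 7 / 7 2 8 4 3 1 5 6 9 / 1 8 2 9 4 7 6 3 5 / 4 5 7 1 6 3 8 9 2 / 3 6 9 2 5 8 4 7 1 / 5 1 3 7 2 6 9 8 4 / 8 7 4 3 1 9 2 5 6 / 2 9 6 5 8 4 7 1 3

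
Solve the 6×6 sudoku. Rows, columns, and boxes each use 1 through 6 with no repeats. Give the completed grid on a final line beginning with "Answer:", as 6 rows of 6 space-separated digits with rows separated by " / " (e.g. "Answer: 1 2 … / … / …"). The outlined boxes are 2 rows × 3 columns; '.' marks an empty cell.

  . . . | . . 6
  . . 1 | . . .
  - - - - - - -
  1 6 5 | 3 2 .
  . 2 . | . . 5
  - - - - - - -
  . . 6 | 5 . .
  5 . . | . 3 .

Step 1. [r3c6∈{4}] r3c6's peers cover all but 4, so r3c6=4.
Step 2. [r6c4∈{1,2,4,6}] row 6 places 6 nowhere but r6c4 ⇒ r6c4=6.
Step 3. [r5c5∈{1,4}] in box 6, 4 fits only at r5c5. So r5c5=4.
Step 4. [r2c1∈{2,3,4,6}] in row 2, 6 fits only at r2c1. So r2c1=6.
Step 5. [r2c6∈{2,3}] 3 has one home in col 6: r2c6 ⇒ r2c6=3.
Step 6. [r2c5∈{5}] only 5 remains possible at r2c5. So r2c5=5.
Step 7. [r2c2∈{4}] r2c2 has the single candidate 4 ⇒ r2c2=4.
Step 8. [r4c4∈{1}] r4c4 has the single candidate 1. So r4c4=1.
Step 9. [r6c2∈{1}] only 1 remains possible at r6c2 ⇒ r6c2=1.
Step 10. [r6c3∈{2,4}] row 6 places 4 nowhere but r6c3. So r6c3=4.
Step 11. [r5c1∈{2,3}] r5c1 is the only open cell in box 5 admitting 2. So r5c1=2.
Step 12. [r1c1∈{3}] r1c1 is down to just 3. So r1c1=3.
Step 13. [r1c4∈{2,4}] r1c4 is the only open cell in row 1 admitting 4. So r1c4=4.
Step 14. [r4c1∈{4}] r4c1 has the single candidate 4 ⇒ r4c1=4.
Step 15. [r4c3∈{3}] r4c3's peers cover all but 3. So r4c3=3.
Step 16. [r1c3∈{2}] r1c3 has the single candidate 2. So r1c3=2.
Step 17. [r6c6∈{2}] r6c6's peers cover all but 2, so r6c6=2.
Step 18. [r2c4∈{2}] r2c4's peers cover all but 2, so r2c4=2.
Step 19. [r4c5∈{6}] r4c5 is down to just 6, so r4c5=6.
Step 20. [r5c2∈{3}] r5c2 is down to just 3. So r5c2=3.
Step 21. [r1c5∈{1}] r1c5's peers cover all but 1. So r1c5=1.
Step 22. [r5c6∈{1}] only 1 remains possible at r5c6, so r5c6=1.
Step 23. [r1c2∈{5}] nothing but 5 survives at r1c2. So r1c2=5.

Answer: 3 5 2 4 1 6 / 6 4 1 2 5 3 / 1 6 5 3 2 4 / 4 2 3 1 6 5 / 2 3 6 5 4 1 / 5 1 4 6 3 2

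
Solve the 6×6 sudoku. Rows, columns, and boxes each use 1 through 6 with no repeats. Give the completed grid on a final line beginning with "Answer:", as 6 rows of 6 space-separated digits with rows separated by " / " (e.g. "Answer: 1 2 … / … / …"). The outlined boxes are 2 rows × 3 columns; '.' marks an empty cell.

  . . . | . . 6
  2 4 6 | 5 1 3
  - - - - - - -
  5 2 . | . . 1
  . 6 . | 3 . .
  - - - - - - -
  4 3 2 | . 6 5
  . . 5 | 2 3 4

Step 1. [r3c5∈{4}] r3c5's peers cover all but 4 ⇒ r3c5=4.
Step 2. [r4c1∈{1}] r4c1 has the single candidate 1, so r4c1=1.
Step 3. [r1c3∈{1,3}] in col 3, 1 fits only at r1c3. So r1c3=1.
Step 4. [r4c6∈{2}] r4c6 is down to just 2, so r4c6=2.
Step 5. [r4c3∈{4}] only 4 remains possible at r4c3. So r4c3=4.
Step 6. [r6c2∈{1}] r6c2's peers cover all but 1. So r6c2=1.
Step 7. [r1c1∈{3}] nothing but 3 survives at r1c1, so r1c1=3.
Step 8. [r1c2∈{5}] r1c2 has the single candidate 5, so r1c2=5.
Step 9. [r1c4∈{4}] nothing but 4 survives at r1c4 ⇒ r1c4=4.
Step 10. [r3c4∈{6}] nothing but 6 survives at r3c4. So r3c4=6.
Step 11. [r5c4∈{1}] r5c4 has the single candidate 1, so r5c4=1.
Step 12. [r1c5∈{2}] r1c5 is down to just 2, so r1c5=2.
Step 13. [r3c3∈{3}] r3c3 is down to just 3, so r3c3=3.
Step 14. [r6c1∈{6}] r6c1's peers cover all but 6 ⇒ r6c1=6.
Step 15. [r4c5∈{5}] r4c5's peers cover all but 5 ⇒ r4c5=5.

Answer: 3 5 1 4 2 6 / 2 4 6 5 1 3 / 5 2 3 6 4 1 / 1 6 4 3 5 2 / 4 3 2 1 6 5 / 6 1 5 2 3 4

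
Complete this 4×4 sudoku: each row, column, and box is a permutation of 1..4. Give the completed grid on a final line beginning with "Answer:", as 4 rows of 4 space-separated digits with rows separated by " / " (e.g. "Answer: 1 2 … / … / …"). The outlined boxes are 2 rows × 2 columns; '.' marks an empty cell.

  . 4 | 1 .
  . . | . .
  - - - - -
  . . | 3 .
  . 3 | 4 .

Step 1. [r2c3∈{2}] r2c3's peers cover all but 2. So r2c3=2.
Step 2. [r3c2∈{1,2}] 2 has one home in col 2: r3c2, so r3c2=2.
Step 3. [r4c1∈{1}] nothing but 1 survives at r4c1, so r4c1=1.
Step 4. [r2c1∈{3}] only 3 remains possible at r2c1. So r2c1=3.
Step 5. [r2c2∈{1}] r2c2 has the single candidate 1 ⇒ r2c2=1.
Step 6. [r1c1∈{2}] only 2 remains possible at r1c1, so r1c1=2.
Step 7. [r1c4∈{3}] nothing but 3 survives at r1c4, so r1c4=3.
Step 8. [r3c4∈{1}] r3c4 has the single candidate 1, so r3c4=1.
Step 9. [r2c4∈{4}] r2c4 has the single candidate 4. So r2c4=4.
Step 10. [r4c4∈{2}] r4c4's peers cover all but 2 ⇒ r4c4=2.
Step 11. [r3c1∈{4}] r3c1 is down to just 4. So r3c1=4.

Answer: 2 4 1 3 / 3 1 2 4 / 4 2 3 1 / 1 3 4 2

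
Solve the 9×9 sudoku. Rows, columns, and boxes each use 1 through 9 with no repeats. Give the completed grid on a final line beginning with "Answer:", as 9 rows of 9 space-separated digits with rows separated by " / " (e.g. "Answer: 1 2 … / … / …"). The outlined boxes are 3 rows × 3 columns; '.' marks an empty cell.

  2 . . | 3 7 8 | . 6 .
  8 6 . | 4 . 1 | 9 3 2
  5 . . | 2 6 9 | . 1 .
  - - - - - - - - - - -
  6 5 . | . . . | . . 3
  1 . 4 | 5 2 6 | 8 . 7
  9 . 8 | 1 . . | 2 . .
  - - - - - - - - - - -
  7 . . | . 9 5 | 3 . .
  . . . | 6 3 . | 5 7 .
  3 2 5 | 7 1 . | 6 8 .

Step 1. [r6c5∈{4}] nothing but 4 survives at r6c5. So r6c5=4.
Step 2. [r1c7∈{4}] r1c7 is down to just 4. So r1c7=4.
Step 3. [r8c1∈{4}] r8c1 has the single candidate 4. So r8c1=4.
Step 4. [r8c2∈{1,8,9}] 8 has one home in row 8: r8c2, so r8c2=8.
Step 5. [r7c2∈{1}] nothing but 1 survives at r7c2, so r7c2=1.
Step 6. [r2c3∈{7}] r2c3's peers cover all but 7. So r2c3=7.
Step 7. [r6c6∈{3,7}] 3 has one home in col 6: r6c6, so r6c6=3.
Step 8. [r8c3∈{9}] r8c3 is down to just 9, so r8c3=9.
Step 9. [r4c4∈{8,9}] 9 has one home in col 4: r4c4, so r4c4=9.
Step 10. [r7c9∈{4}] r7c9's peers cover all but 4 ⇒ r7c9=4.
Step 11. [r5c2∈{3}] r5c2 has the single candidate 3. So r5c2=3.
Step 12. [r6c9∈{5,6}] across row 6, 6 lands solely at r6c9, so r6c9=6.
Step 13. [r1c3∈{1}] nothing but 1 survives at r1c3, so r1c3=1.
Step 14. [r7c3∈{6}] nothing but 6 survives at r7c3. So r7c3=6.
Step 15. [r4c6∈{7}] r4c6 has the single candidate 7. So r4c6=7.
Step 16. [r3c3∈{3}] nothing but 3 survives at r3c3 ⇒ r3c3=3.
Step 17. [r8c9∈{1}] nothing but 1 survives at r8c9, so r8c9=1.
Step 18. [r3c2∈{4}] r3c2 is down to just 4. So r3c2=4.
Step 19. [r5c8∈{9}] r5c8 has the single candidate 9 ⇒ r5c8=9.
Step 20. [r7c4∈{8}] r7c4 has the single candidate 8, so r7c4=8.
Step 21. [r4c5∈{8}] r4c5 is down to just 8, so r4c5=8.
Step 22. [r9c9∈{9}] r9c9's peers cover all but 9 ⇒ r9c9=9.
Step 23. [r1c2∈{9}] r1c2 has the single candidate 9, so r1c2=9.
Step 24. [r4c7∈{1}] only 1 remains possible at r4c7. So r4c7=1.
Step 25. [r3c7∈{7}] r3c7's peers cover all but 7, so r3c7=7.
Step 26. [r6c2∈{7}] r6c2's peers cover all but 7. So r6c2=7.
Step 27. [r3c9∈{8}] nothing but 8 survives at r3c9, so r3c9=8.
Step 28. [r4c3∈{2}] only 2 remains possible at r4c3. So r4c3=2.
Step 29. [r4c8∈{4}] r4c8's peers cover all but 4. So r4c8=4.
Step 30. [r9c6∈{4}] r9c6's peers cover all but 4. So r9c6=4.
Step 31. [r7c8∈{2}] r7c8 is down to just 2. So r7c8=2.
Step 32. [r1c9∈{5}] r1c9 has the single candidate 5. So r1c9=5.
Step 33. [r6c8∈{5}] r6c8 is down to just 5 ⇒ r6c8=5.
Step 34. [r8c6∈{2}] r8c6's peers cover all but 2, so r8c6=2.
Step 35. [r2c5∈{5}] nothing but 5 survives at r2c5 ⇒ r2c5=5.

Answer: 2 9 1 3 7 8 4 6 5 / 8 6 7 4 5 1 9 3 2 / 5 4 3 2 6 9 7 1 8 / 6 5 2 9 8 7 1 4 3 / 1 3 4 5 2 6 8 9 7 / 9 7 8 1 4 3 2 5 6 / 7 1 6 8 9 5 3 2 4 / 4 8 9 6 3 2 5 7 1 / 3 2 5 7 1 4 6 8 9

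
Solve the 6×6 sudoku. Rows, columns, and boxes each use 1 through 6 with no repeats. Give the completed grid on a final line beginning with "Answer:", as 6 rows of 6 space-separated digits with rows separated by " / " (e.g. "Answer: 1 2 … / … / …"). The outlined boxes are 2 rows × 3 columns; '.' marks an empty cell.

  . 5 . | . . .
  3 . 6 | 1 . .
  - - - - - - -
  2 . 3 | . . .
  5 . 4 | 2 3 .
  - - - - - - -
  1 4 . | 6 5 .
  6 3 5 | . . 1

Step 1. [r6c5∈{2,4}] in row 6, 2 fits only at r6c5 ⇒ r6c5=2.
Step 2. [r2c5∈{4}] nothing but 4 survives at r2c5. So r2c5=4.
Step 3. [r4c6∈{6}] nothing but 6 survives at r4c6 ⇒ r4c6=6.
Step 4. [r3c6∈{4,5}] r3c6 is the only open cell in col 6 admitting 4, so r3c6=4.
Step 5. [r2c2∈{2}] r2c2 is down to just 2 ⇒ r2c2=2.
Step 6. [r3c5∈{1}] nothing but 1 survives at r3c5, so r3c5=1.
Step 7. [r1c4∈{3}] only 3 remains possible at r1c4. So r1c4=3.
Step 8. [r5c3∈{2}] r5c3 has the single candidate 2, so r5c3=2.
Step 9. [r5c6∈{3}] only 3 remains possible at r5c6. So r5c6=3.
Step 10. [r2c6∈{5}] r2c6 has the single candidate 5. So r2c6=5.
Step 11. [r1c6∈{2}] r1c6 is down to just 2, so r1c6=2.
Step 12. [r1c1∈{4}] only 4 remains possible at r1c1. So r1c1=4.
Step 13. [r1c3∈{1}] only 1 remains possible at r1c3, so r1c3=1.
Step 14. [r4c2∈{1}] r4c2's peers cover all but 1. So r4c2=1.
Step 15. [r6c4∈{4}] r6c4 has the single candidate 4 ⇒ r6c4=4.
Step 16. [r1c5∈{6}] r1c5 has the single candidate 6 ⇒ r1c5=6.
Step 17. [r3c2∈{6}] r3c2 is down to just 6 ⇒ r3c2=6.
Step 18. [r3c4∈{5}] r3c4's peers cover all but 5 ⇒ r3c4=5.

Answer: 4 5 1 3 6 2 / 3 2 6 1 4 5 / 2 6 3 5 1 4 / 5 1 4 2 3 6 / 1 4 2 6 5 3 / 6 3 5 4 2 1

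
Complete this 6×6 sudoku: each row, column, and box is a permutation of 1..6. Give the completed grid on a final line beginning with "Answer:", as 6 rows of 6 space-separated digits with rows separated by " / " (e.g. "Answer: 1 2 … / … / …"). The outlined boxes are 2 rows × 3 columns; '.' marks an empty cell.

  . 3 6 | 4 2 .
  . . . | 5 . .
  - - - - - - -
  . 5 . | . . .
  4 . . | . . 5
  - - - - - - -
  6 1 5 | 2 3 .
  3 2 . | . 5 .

Step 1. [r3c6∈{1,2,3,4,6}] across col 6, 2 lands solely at r3c6, so r3c6=2.
Step 2. [r3c1∈{1}] only 1 remains possible at r3c1, so r3c1=1.
Step 3. [r2c3∈{1,2,4}] across col 3, 1 lands solely at r2c3, so r2c3=1.
Step 4. [r2c5∈{6}] only 6 remains possible at r2c5 ⇒ r2c5=6.
Step 5. [r6c6∈{1,4,6}] 6 has one home in col 6: r6c6, so r6c6=6.
Step 6. [r3c4∈{3,6}] row 3 places 6 nowhere but r3c4 ⇒ r3c4=6.
Step 7. [r4c4∈{1,3}] 3 has one home in col 4: r4c4, so r4c4=3.
Step 8. [r4c3∈{2}] r4c3 has the single candidate 2, so r4c3=2.
Step 9. [r6c4∈{1}] r6c4's peers cover all but 1. So r6c4=1.
Step 10. [r2c6∈{3}] r2c6's peers cover all but 3, so r2c6=3.
Step 11. [r4c2∈{6}] r4c2 is down to just 6, so r4c2=6.
Step 12. [r3c3∈{3}] r3c3 has the single candidate 3, so r3c3=3.
Step 13. [r1c1∈{5}] r1c1 is down to just 5, so r1c1=5.
Step 14. [r3c5∈{4}] nothing but 4 survives at r3c5 ⇒ r3c5=4.
Step 15. [r5c6∈{4}] only 4 remains possible at r5c6. So r5c6=4.
Step 16. [r2c1∈{2}] r2c1 has the single candidate 2. So r2c1=2.
Step 17. [r6c3∈{4}] r6c3's peers cover all but 4. So r6c3=4.
Step 18. [r1c6∈{1}] nothing but 1 survives at r1c6 ⇒ r1c6=1.
Step 19. [r4c5∈{1}] r4c5 has the single candidate 1, so r4c5=1.
Step 20. [r2c2∈{4}] only 4 remains possible at r2c2. So r2c2=4.

Answer: 5 3 6 4 2 1 / 2 4 1 5 6 3 / 1 5 3 6 4 2 / 4 6 2 3 1 5 / 6 1 5 2 3 4 / 3 2 4 1 5 6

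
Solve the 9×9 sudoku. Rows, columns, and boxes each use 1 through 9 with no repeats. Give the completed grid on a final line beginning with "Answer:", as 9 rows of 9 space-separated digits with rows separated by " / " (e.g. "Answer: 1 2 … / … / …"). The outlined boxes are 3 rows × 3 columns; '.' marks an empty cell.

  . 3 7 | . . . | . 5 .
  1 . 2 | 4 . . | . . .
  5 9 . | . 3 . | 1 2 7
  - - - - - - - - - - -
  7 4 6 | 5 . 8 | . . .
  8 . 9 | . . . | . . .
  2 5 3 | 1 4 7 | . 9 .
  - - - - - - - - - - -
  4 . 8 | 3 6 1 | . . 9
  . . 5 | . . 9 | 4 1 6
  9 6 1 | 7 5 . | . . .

Step 1. [r4c8∈{3}] only 3 remains possible at r4c8. So r4c8=3.
Step 2. [r5c5∈{2}] r5c5 has the single candidate 2. So r5c5=2.
Step 3. [r1c4∈{2,6,8,9}] across col 4, 9 lands solely at r1c4 ⇒ r1c4=9.
Step 4. [r6c7∈{6,8}] 6 has one home in row 6: r6c7, so r6c7=6.
Step 5. [r1c7∈{8}] r1c7 is down to just 8 ⇒ r1c7=8.
Step 6. [r3c6∈{6}] r3c6 has the single candidate 6, so r3c6=6.
Step 7. [r7c7∈{2,5,7}] across row 7, 5 lands solely at r7c7, so r7c7=5.
Step 8. [r8c4∈{2,8}] 2 has one home in col 4: r8c4 ⇒ r8c4=2.
Step 9. [r4c9∈{1,2}] across row 4, 1 lands solely at r4c9. So r4c9=1.
Step 10. [r9c9∈{2,3,8}] r9c9 is the only open cell in col 9 admitting 2, so r9c9=2.
Step 11. [r7c8∈{7}] nothing but 7 survives at r7c8, so r7c8=7.
Step 12. [r9c7∈{3}] r9c7's peers cover all but 3. So r9c7=3.
Step 13. [r3c4∈{8}] nothing but 8 survives at r3c4. So r3c4=8.
Step 14. [r5c8∈{4}] only 4 remains possible at r5c8, so r5c8=4.
Step 15. [r1c5∈{1}] r1c5's peers cover all but 1, so r1c5=1.
Step 16. [r8c2∈{7}] r8c2 is down to just 7. So r8c2=7.
Step 17. [r2c2∈{8}] r2c2 has the single candidate 8, so r2c2=8.
Step 18. [r6c9∈{8}] r6c9 is down to just 8 ⇒ r6c9=8.
Step 19. [r3c3∈{4}] nothing but 4 survives at r3c3 ⇒ r3c3=4.
Step 20. [r8c5∈{8}] only 8 remains possible at r8c5 ⇒ r8c5=8.
Step 21. [r2c5∈{7}] only 7 remains possible at r2c5, so r2c5=7.
Step 22. [r1c1∈{6}] r1c1 has the single candidate 6, so r1c1=6.
Step 23. [r2c8∈{6}] r2c8 is down to just 6. So r2c8=6.
Step 24. [r8c1∈{3}] only 3 remains possible at r8c1 ⇒ r8c1=3.
Step 25. [r4c5∈{9}] nothing but 9 survives at r4c5, so r4c5=9.
Step 26. [r9c8∈{8}] only 8 remains possible at r9c8. So r9c8=8.
Step 27. [r9c6∈{4}] nothing but 4 survives at r9c6 ⇒ r9c6=4.
Step 28. [r5c4∈{6}] only 6 remains possible at r5c4. So r5c4=6.
Step 29. [r7c2∈{2}] r7c2's peers cover all but 2 ⇒ r7c2=2.
Step 30. [r4c7∈{2}] nothing but 2 survives at r4c7, so r4c7=2.
Step 31. [r1c9∈{4}] r1c9 has the single candidate 4 ⇒ r1c9=4.
Step 32. [r2c6∈{5}] nothing but 5 survives at r2c6. So r2c6=5.
Step 33. [r2c9∈{3}] r2c9's peers cover all but 3. So r2c9=3.
Step 34. [r5c6∈{3}] nothing but 3 survives at r5c6 ⇒ r5c6=3.
Step 35. [r5c9∈{5}] nothing but 5 survives at r5c9 ⇒ r5c9=5.
Step 36. [r1c6∈{2}] r1c6 is down to just 2, so r1c6=2.
Step 37. [r5c7∈{7}] r5c7's peers cover all but 7. So r5c7=7.
Step 38. [r5c2∈{1}] r5c2 has the single candidate 1, so r5c2=1.
Step 39. [r2c7∈{9}] r2c7's peers cover all but 9, so r2c7=9.

Answer: 6 3 7 9 1 2 8 5 4 / 1 8 2 4 7 5 9 6 3 / 5 9 4 8 3 6 1 2 7 / 7 4 6 5 9 8 2 3 1 / 8 1 9 6 2 3 7 4 5 / 2 5 3 1 4 7 6 9 8 / 4 2 8 3 6 1 5 7 9 / 3 7 5 2 8 9 4 1 6 / 9 6 1 7 5 4 3 8 2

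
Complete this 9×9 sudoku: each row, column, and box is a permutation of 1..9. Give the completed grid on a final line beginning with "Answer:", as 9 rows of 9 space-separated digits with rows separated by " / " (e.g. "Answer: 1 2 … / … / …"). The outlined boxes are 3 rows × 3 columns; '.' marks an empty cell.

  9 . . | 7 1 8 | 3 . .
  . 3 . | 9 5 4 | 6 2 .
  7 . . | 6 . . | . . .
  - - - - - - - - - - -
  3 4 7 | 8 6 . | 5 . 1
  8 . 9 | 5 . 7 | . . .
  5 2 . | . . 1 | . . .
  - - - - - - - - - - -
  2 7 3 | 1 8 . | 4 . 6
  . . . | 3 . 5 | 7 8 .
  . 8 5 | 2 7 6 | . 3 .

Step 1. [r3c8∈{1,4,5,9}] across col 8, 1 lands solely at r3c8. So r3c8=1.
Step 2. [r4c8∈{9}] r4c8's peers cover all but 9 ⇒ r4c8=9.
Step 3. [r8c5∈{4,9}] 4 has one home in box 8: r8c5, so r8c5=4.
Step 4. [r6c3∈{6}] r6c3's peers cover all but 6, so r6c3=6.
Step 5. [r8c3∈{1}] r8c3 is down to just 1. So r8c3=1.
Step 6. [r9c9∈{9}] r9c9's peers cover all but 9, so r9c9=9.
Step 7. [r5c7∈{2}] r5c7 has the single candidate 2 ⇒ r5c7=2.
Step 8. [r5c5∈{3}] r5c5 is down to just 3. So r5c5=3.
Step 9. [r5c9∈{4}] nothing but 4 survives at r5c9 ⇒ r5c9=4.
Step 10. [r3c3∈{2,4,8}] 4 has one home in row 3: r3c3, so r3c3=4.
Step 11. [r1c9∈{5}] r1c9 is down to just 5, so r1c9=5.
Step 12. [r3c9∈{8}] r3c9 has the single candidate 8, so r3c9=8.
Step 13. [r3c6∈{2,3}] 3 has one home in row 3: r3c6 ⇒ r3c6=3.
Step 14. [r6c8∈{7}] r6c8 has the single candidate 7 ⇒ r6c8=7.
Step 15. [r8c1∈{6}] nothing but 6 survives at r8c1 ⇒ r8c1=6.
Step 16. [r3c2∈{5}] r3c2 is down to just 5 ⇒ r3c2=5.
Step 17. [r4c6∈{2}] r4c6's peers cover all but 2, so r4c6=2.
Step 18. [r8c9∈{2}] r8c9 has the single candidate 2, so r8c9=2.
Step 19. [r8c2∈{9}] only 9 remains possible at r8c2, so r8c2=9.
Step 20. [r9c1∈{4}] r9c1's peers cover all but 4. So r9c1=4.
Step 21. [r1c8∈{4}] only 4 remains possible at r1c8, so r1c8=4.
Step 22. [r3c5∈{2}] nothing but 2 survives at r3c5. So r3c5=2.
Step 23. [r1c3∈{2}] only 2 remains possible at r1c3. So r1c3=2.
Step 24. [r7c6∈{9}] r7c6's peers cover all but 9, so r7c6=9.
Step 25. [r5c8∈{6}] r5c8 has the single candidate 6, so r5c8=6.
Step 26. [r9c7∈{1}] r9c7 has the single candidate 1. So r9c7=1.
Step 27. [r2c3∈{8}] r2c3's peers cover all but 8 ⇒ r2c3=8.
Step 28. [r2c1∈{1}] r2c1 is down to just 1, so r2c1=1.
Step 29. [r6c5∈{9}] r6c5 has the single candidate 9, so r6c5=9.
Step 30. [r2c9∈{7}] nothing but 7 survives at r2c9 ⇒ r2c9=7.
Step 31. [r1c2∈{6}] r1c2 is down to just 6 ⇒ r1c2=6.
Step 32. [r5c2∈{1}] nothing but 1 survives at r5c2, so r5c2=1.
Step 33. [r3c7∈{9}] r3c7 has the single candidate 9. So r3c7=9.
Step 34. [r6c9∈{3}] only 3 remains possible at r6c9. So r6c9=3.
Step 35. [r6c4∈{4}] only 4 remains possible at r6c4 ⇒ r6c4=4.
Step 36. [r7c8∈{5}] r7c8's peers cover all but 5, so r7c8=5.
Step 37. [r6c7∈{8}] r6c7 is down to just 8. So r6c7=8.

Answer: 9 6 2 7 1 8 3 4 5 / 1 3 8 9 5 4 6 2 7 / 7 5 4 6 2 3 9 1 8 / 3 4 7 8 6 2 5 9 1 / 8 1 9 5 3 7 2 6 4 / 5 2 6 4 9 1 8 7 3 / 2 7 3 1 8 9 4 5 6 / 6 9 1 3 4 5 7 8 2 / 4 8 5 2 7 6 1 3 9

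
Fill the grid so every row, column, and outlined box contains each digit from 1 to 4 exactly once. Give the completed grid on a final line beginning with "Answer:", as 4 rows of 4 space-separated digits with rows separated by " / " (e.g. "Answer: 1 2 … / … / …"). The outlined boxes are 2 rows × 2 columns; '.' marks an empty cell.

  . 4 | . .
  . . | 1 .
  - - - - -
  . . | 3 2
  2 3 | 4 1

Step 1. [r1c1∈{1,3}] r1c1 is the only open cell in row 1 admitting 1 ⇒ r1c1=1.
Step 2. [r2c1∈{3}] r2c1's peers cover all but 3. So r2c1=3.
Step 3. [r3c2∈{1}] r3c2 has the single candidate 1. So r3c2=1.
Step 4. [r1c4∈{3}] r1c4 is down to just 3, so r1c4=3.
Step 5. [r2c2∈{2}] r2c2 is down to just 2. So r2c2=2.
Step 6. [r1c3∈{2}] only 2 remains possible at r1c3 ⇒ r1c3=2.
Step 7. [r2c4∈{4}] only 4 remains possible at r2c4. So r2c4=4.
Step 8. [r3c1∈{4}] r3c1 is down to just 4, so r3c1=4.

Answer: 1 4 2 3 / 3 2 1 4 / 4 1 3 2 / 2 3 4 1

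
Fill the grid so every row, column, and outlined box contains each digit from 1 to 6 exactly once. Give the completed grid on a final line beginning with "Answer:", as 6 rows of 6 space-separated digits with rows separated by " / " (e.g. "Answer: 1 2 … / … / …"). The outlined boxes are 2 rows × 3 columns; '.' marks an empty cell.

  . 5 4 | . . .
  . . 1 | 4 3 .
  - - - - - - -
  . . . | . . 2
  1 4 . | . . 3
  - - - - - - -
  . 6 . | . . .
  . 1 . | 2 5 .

Step 1. [r1c1∈{2,3,6}] 3 has one home in row 1: r1c1. So r1c1=3.
Step 2. [r4c5∈{6}] r4c5 is down to just 6 ⇒ r4c5=6.
Step 3. [r1c4∈{1,6}] 6 has one home in col 4: r1c4 ⇒ r1c4=6.
Step 4. [r3c3∈{3,5,6}] r3c3 is the only open cell in col 3 admitting 6 ⇒ r3c3=6.
Step 5. [r3c1∈{5}] r3c1 is down to just 5. So r3c1=5.
Step 6. [r5c4∈{1,3}] r5c4 is the only open cell in col 4 admitting 3, so r5c4=3.
Step 7. [r3c5∈{1,4}] 4 has one home in row 3: r3c5 ⇒ r3c5=4.
Step 8. [r5c5∈{1}] only 1 remains possible at r5c5 ⇒ r5c5=1.
Step 9. [r5c6∈{4}] r5c6's peers cover all but 4 ⇒ r5c6=4.
Step 10. [r5c1∈{2}] r5c1 is down to just 2. So r5c1=2.
Step 11. [r5c3∈{5}] r5c3 is down to just 5. So r5c3=5.
Step 12. [r6c6∈{6}] r6c6's peers cover all but 6 ⇒ r6c6=6.
Step 13. [r4c4∈{5}] r4c4 is down to just 5. So r4c4=5.
Step 14. [r1c6∈{1}] nothing but 1 survives at r1c6. So r1c6=1.
Step 15. [r6c3∈{3}] r6c3's peers cover all but 3. So r6c3=3.
Step 16. [r2c2∈{2}] r2c2 has the single candidate 2 ⇒ r2c2=2.
Step 17. [r4c3∈{2}] nothing but 2 survives at r4c3, so r4c3=2.
Step 18. [r2c6∈{5}] only 5 remains possible at r2c6, so r2c6=5.
Step 19. [r3c2∈{3}] r3c2 has the single candidate 3 ⇒ r3c2=3.
Step 20. [r1c5∈{2}] r1c5 has the single candidate 2, so r1c5=2.
Step 21. [r6c1∈{4}] nothing but 4 survives at r6c1 ⇒ r6c1=4.
Step 22. [r2c1∈{6}] only 6 remains possible at r2c1 ⇒ r2c1=6.
Step 23. [r3c4∈{1}] only 1 remains possible at r3c4 ⇒ r3c4=1.

Answer: 3 5 4 6 2 1 / 6 2 1 4 3 5 / 5 3 6 1 4 2 / 1 4 2 5 6 3 / 2 6 5 3 1 4 / 4 1 3 2 5 6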